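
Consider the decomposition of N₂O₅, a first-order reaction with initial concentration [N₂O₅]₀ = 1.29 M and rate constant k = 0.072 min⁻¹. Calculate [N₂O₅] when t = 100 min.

0.0009631 M

Step 1: For a first-order reaction: [N₂O₅] = [N₂O₅]₀ × e^(-kt)
Step 2: [N₂O₅] = 1.29 × e^(-0.072 × 100)
Step 3: [N₂O₅] = 1.29 × e^(-7.2)
Step 4: [N₂O₅] = 1.29 × 0.000746586 = 0.0009631 M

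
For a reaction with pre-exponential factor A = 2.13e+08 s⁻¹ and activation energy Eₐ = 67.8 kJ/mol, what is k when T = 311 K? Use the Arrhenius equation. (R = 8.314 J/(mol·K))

8.72e-04 s⁻¹

Step 1: Use the Arrhenius equation: k = A × exp(-Eₐ/RT)
Step 2: Convert Eₐ to J/mol: 67.8 kJ/mol = 67800 J/mol
Step 3: Calculate the exponent: -Eₐ/(RT) = -67800/(8.314 × 311) = -26.22161
Step 4: k = 2.13e+08 × exp(-26.22161)
Step 5: k = 2.13e+08 × 4.09354e-12 = 8.7192e-04 s⁻¹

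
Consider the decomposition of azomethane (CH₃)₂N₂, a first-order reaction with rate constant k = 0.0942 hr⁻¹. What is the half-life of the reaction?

7.358 hr

Step 1: For a first-order reaction, t₁/₂ = ln(2)/k
Step 2: t₁/₂ = ln(2)/0.0942
Step 3: t₁/₂ = 0.6931/0.0942 = 7.358 hr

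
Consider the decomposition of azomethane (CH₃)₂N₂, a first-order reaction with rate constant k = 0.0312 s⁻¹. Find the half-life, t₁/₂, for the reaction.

22.22 s

Step 1: For a first-order reaction, t₁/₂ = ln(2)/k
Step 2: t₁/₂ = ln(2)/0.0312
Step 3: t₁/₂ = 0.6931/0.0312 = 22.22 s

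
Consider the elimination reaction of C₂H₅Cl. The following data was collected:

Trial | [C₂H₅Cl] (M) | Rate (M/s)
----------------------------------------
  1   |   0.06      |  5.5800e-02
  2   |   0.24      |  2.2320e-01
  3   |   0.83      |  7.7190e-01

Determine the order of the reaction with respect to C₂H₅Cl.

first order (1)

Step 1: Compare trials to find order n where rate₂/rate₁ = ([C₂H₅Cl]₂/[C₂H₅Cl]₁)^n
Step 2: rate₂/rate₁ = 2.2320e-01/5.5800e-02 = 4
Step 3: [C₂H₅Cl]₂/[C₂H₅Cl]₁ = 0.24/0.06 = 4
Step 4: n = ln(4)/ln(4) = 1.00 ≈ 1
Step 5: The reaction is first order in C₂H₅Cl.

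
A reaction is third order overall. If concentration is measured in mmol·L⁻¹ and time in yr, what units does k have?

(mmol·L⁻¹)⁻²·yr⁻¹

Step 1: For overall order n, rate = k × (concentration)^n.
Step 2: Rate has units mmol·L⁻¹·yr⁻¹; concentration term has units (mmol·L⁻¹)^3.
Step 3: k = rate / (concentration)^n, so units of k = (mmol·L⁻¹)^(1-3)·yr⁻¹ = (mmol·L⁻¹)⁻²·yr⁻¹.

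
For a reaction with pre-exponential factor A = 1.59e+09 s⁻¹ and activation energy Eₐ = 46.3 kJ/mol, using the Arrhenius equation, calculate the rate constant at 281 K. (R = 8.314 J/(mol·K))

3.93e+00 s⁻¹

Step 1: Use the Arrhenius equation: k = A × exp(-Eₐ/RT)
Step 2: Convert Eₐ to J/mol: 46.3 kJ/mol = 46300 J/mol
Step 3: Calculate the exponent: -Eₐ/(RT) = -46300/(8.314 × 281) = -19.81822
Step 4: k = 1.59e+09 × exp(-19.81822)
Step 5: k = 1.59e+09 × 2.47205e-09 = 3.9306e+00 s⁻¹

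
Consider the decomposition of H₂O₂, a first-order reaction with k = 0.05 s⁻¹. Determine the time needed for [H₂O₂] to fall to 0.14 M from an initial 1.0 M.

39.32 s

Step 1: For first-order: t = ln([H₂O₂]₀/[H₂O₂])/k
Step 2: t = ln(1.0/0.14)/0.05
Step 3: t = ln(7.143)/0.05
Step 4: t = 1.966/0.05 = 39.32 s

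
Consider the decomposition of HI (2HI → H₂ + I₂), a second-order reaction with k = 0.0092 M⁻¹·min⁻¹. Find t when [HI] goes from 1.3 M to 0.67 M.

78.62 min

Step 1: For second-order: t = (1/[HI] - 1/[HI]₀)/k
Step 2: t = (1/0.67 - 1/1.3)/0.0092
Step 3: t = (1.493 - 0.7692)/0.0092
Step 4: t = 0.7233/0.0092 = 78.62 min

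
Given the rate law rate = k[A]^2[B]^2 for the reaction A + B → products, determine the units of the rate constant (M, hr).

M⁻³·hr⁻¹

Step 1: Overall order = 2 + 2 = 4.
Step 2: rate has units M·hr⁻¹; [A]^2[B]^2 has units M^4.
Step 3: k = rate/([A]^2[B]^2), so units of k = M^(1-4)·hr⁻¹ = M⁻³·hr⁻¹.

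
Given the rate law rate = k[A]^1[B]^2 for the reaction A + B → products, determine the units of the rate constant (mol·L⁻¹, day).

(mol·L⁻¹)⁻²·day⁻¹

Step 1: Overall order = 1 + 2 = 3.
Step 2: rate has units mol·L⁻¹·day⁻¹; [A]^1[B]^2 has units (mol·L⁻¹)^3.
Step 3: k = rate/([A]^1[B]^2), so units of k = (mol·L⁻¹)^(1-3)·day⁻¹ = (mol·L⁻¹)⁻²·day⁻¹.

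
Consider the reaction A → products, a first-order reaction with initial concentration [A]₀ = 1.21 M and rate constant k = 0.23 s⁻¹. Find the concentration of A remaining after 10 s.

0.1213 M

Step 1: For a first-order reaction: [A] = [A]₀ × e^(-kt)
Step 2: [A] = 1.21 × e^(-0.23 × 10)
Step 3: [A] = 1.21 × e^(-2.3)
Step 4: [A] = 1.21 × 0.100259 = 0.1213 M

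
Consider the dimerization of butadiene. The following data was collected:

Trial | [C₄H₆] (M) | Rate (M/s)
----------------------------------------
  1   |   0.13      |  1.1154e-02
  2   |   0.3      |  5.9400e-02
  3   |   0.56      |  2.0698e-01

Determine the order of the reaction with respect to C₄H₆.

second order (2)

Step 1: Compare trials to find order n where rate₂/rate₁ = ([C₄H₆]₂/[C₄H₆]₁)^n
Step 2: rate₂/rate₁ = 5.9400e-02/1.1154e-02 = 5.325
Step 3: [C₄H₆]₂/[C₄H₆]₁ = 0.3/0.13 = 2.308
Step 4: n = ln(5.325)/ln(2.308) = 2.00 ≈ 2
Step 5: The reaction is second order in C₄H₆.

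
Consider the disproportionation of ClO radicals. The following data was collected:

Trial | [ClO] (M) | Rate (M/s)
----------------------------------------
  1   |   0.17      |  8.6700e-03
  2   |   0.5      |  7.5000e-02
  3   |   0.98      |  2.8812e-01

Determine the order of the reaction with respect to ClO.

second order (2)

Step 1: Compare trials to find order n where rate₂/rate₁ = ([ClO]₂/[ClO]₁)^n
Step 2: rate₂/rate₁ = 7.5000e-02/8.6700e-03 = 8.651
Step 3: [ClO]₂/[ClO]₁ = 0.5/0.17 = 2.941
Step 4: n = ln(8.651)/ln(2.941) = 2.00 ≈ 2
Step 5: The reaction is second order in ClO.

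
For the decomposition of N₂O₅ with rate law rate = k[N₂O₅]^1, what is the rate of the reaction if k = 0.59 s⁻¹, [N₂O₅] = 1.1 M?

0.649 M/s

Step 1: Identify the rate law: rate = k[N₂O₅]^1
Step 2: Substitute values: rate = 0.59 × (1.1)^1
Step 3: Calculate: rate = 0.59 × 1.1 = 0.649 M/s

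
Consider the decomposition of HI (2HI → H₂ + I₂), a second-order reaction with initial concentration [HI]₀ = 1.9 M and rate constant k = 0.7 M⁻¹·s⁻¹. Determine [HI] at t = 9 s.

0.1465 M

Step 1: For a second-order reaction: 1/[HI] = 1/[HI]₀ + kt
Step 2: 1/[HI] = 1/1.9 + 0.7 × 9
Step 3: 1/[HI] = 0.5263 + 6.3 = 6.826
Step 4: [HI] = 1/6.826 = 0.1465 M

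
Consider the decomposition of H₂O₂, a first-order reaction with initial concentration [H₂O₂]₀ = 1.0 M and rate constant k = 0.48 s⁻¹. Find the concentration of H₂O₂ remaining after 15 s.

0.0007466 M

Step 1: For a first-order reaction: [H₂O₂] = [H₂O₂]₀ × e^(-kt)
Step 2: [H₂O₂] = 1.0 × e^(-0.48 × 15)
Step 3: [H₂O₂] = 1.0 × e^(-7.2)
Step 4: [H₂O₂] = 1.0 × 0.000746586 = 0.0007466 M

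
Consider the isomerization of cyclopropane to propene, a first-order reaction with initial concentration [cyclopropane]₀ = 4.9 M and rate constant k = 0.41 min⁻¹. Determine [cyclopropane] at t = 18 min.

0.003056 M

Step 1: For a first-order reaction: [cyclopropane] = [cyclopropane]₀ × e^(-kt)
Step 2: [cyclopropane] = 4.9 × e^(-0.41 × 18)
Step 3: [cyclopropane] = 4.9 × e^(-7.38)
Step 4: [cyclopropane] = 4.9 × 0.000623601 = 0.003056 M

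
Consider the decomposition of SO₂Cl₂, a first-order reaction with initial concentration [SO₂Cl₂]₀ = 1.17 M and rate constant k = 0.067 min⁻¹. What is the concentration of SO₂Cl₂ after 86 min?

0.003679 M

Step 1: For a first-order reaction: [SO₂Cl₂] = [SO₂Cl₂]₀ × e^(-kt)
Step 2: [SO₂Cl₂] = 1.17 × e^(-0.067 × 86)
Step 3: [SO₂Cl₂] = 1.17 × e^(-5.762)
Step 4: [SO₂Cl₂] = 1.17 × 0.00314482 = 0.003679 M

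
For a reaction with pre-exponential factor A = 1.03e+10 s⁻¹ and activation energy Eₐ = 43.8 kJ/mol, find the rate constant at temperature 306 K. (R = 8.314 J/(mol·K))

3.43e+02 s⁻¹

Step 1: Use the Arrhenius equation: k = A × exp(-Eₐ/RT)
Step 2: Convert Eₐ to J/mol: 43.8 kJ/mol = 43800 J/mol
Step 3: Calculate the exponent: -Eₐ/(RT) = -43800/(8.314 × 306) = -17.21641
Step 4: k = 1.03e+10 × exp(-17.21641)
Step 5: k = 1.03e+10 × 3.33433e-08 = 3.4344e+02 s⁻¹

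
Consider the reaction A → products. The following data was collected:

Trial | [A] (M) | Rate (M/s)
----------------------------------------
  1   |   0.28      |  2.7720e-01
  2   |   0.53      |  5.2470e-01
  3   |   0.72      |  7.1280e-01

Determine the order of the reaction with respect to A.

first order (1)

Step 1: Compare trials to find order n where rate₂/rate₁ = ([A]₂/[A]₁)^n
Step 2: rate₂/rate₁ = 5.2470e-01/2.7720e-01 = 1.893
Step 3: [A]₂/[A]₁ = 0.53/0.28 = 1.893
Step 4: n = ln(1.893)/ln(1.893) = 1.00 ≈ 1
Step 5: The reaction is first order in A.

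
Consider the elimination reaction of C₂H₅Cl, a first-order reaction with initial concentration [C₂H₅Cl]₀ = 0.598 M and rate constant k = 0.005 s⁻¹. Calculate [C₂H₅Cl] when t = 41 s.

0.4872 M

Step 1: For a first-order reaction: [C₂H₅Cl] = [C₂H₅Cl]₀ × e^(-kt)
Step 2: [C₂H₅Cl] = 0.598 × e^(-0.005 × 41)
Step 3: [C₂H₅Cl] = 0.598 × e^(-0.205)
Step 4: [C₂H₅Cl] = 0.598 × 0.814647 = 0.4872 M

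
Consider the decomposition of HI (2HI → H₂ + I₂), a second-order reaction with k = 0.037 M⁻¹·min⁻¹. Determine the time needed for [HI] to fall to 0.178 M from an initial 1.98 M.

138.2 min

Step 1: For second-order: t = (1/[HI] - 1/[HI]₀)/k
Step 2: t = (1/0.178 - 1/1.98)/0.037
Step 3: t = (5.618 - 0.5051)/0.037
Step 4: t = 5.113/0.037 = 138.2 min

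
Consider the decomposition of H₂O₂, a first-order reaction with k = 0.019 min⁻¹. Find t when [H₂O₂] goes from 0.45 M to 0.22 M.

37.66 min

Step 1: For first-order: t = ln([H₂O₂]₀/[H₂O₂])/k
Step 2: t = ln(0.45/0.22)/0.019
Step 3: t = ln(2.045)/0.019
Step 4: t = 0.7156/0.019 = 37.66 min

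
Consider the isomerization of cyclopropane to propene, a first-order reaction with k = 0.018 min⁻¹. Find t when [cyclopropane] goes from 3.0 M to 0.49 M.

100.7 min

Step 1: For first-order: t = ln([cyclopropane]₀/[cyclopropane])/k
Step 2: t = ln(3.0/0.49)/0.018
Step 3: t = ln(6.122)/0.018
Step 4: t = 1.812/0.018 = 100.7 min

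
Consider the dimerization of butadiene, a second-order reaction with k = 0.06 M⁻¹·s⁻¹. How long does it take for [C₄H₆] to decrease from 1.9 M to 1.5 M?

2.339 s

Step 1: For second-order: t = (1/[C₄H₆] - 1/[C₄H₆]₀)/k
Step 2: t = (1/1.5 - 1/1.9)/0.06
Step 3: t = (0.6667 - 0.5263)/0.06
Step 4: t = 0.1404/0.06 = 2.339 s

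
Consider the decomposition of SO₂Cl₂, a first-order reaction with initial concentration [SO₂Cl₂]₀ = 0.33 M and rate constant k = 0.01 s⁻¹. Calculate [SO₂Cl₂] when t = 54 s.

0.1923 M

Step 1: For a first-order reaction: [SO₂Cl₂] = [SO₂Cl₂]₀ × e^(-kt)
Step 2: [SO₂Cl₂] = 0.33 × e^(-0.01 × 54)
Step 3: [SO₂Cl₂] = 0.33 × e^(-0.54)
Step 4: [SO₂Cl₂] = 0.33 × 0.582748 = 0.1923 M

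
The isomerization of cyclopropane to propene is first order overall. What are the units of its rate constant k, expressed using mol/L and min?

min⁻¹

Step 1: For overall order n, rate = k × (concentration)^n.
Step 2: Rate has units mol/L·min⁻¹; concentration term has units (mol/L)^1.
Step 3: k = rate / (concentration)^n, so units of k = (mol/L)^(1-1)·min⁻¹ = min⁻¹.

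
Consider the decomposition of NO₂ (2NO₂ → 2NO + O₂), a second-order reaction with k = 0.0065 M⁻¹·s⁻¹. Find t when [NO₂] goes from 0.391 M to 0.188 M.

424.9 s

Step 1: For second-order: t = (1/[NO₂] - 1/[NO₂]₀)/k
Step 2: t = (1/0.188 - 1/0.391)/0.0065
Step 3: t = (5.319 - 2.558)/0.0065
Step 4: t = 2.762/0.0065 = 424.9 s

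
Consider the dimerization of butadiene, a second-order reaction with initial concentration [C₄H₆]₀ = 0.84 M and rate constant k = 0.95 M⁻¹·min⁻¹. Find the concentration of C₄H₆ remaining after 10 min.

0.09354 M

Step 1: For a second-order reaction: 1/[C₄H₆] = 1/[C₄H₆]₀ + kt
Step 2: 1/[C₄H₆] = 1/0.84 + 0.95 × 10
Step 3: 1/[C₄H₆] = 1.19 + 9.5 = 10.69
Step 4: [C₄H₆] = 1/10.69 = 0.09354 M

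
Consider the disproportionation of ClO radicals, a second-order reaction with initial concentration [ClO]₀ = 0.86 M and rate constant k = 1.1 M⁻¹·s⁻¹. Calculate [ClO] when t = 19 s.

0.04533 M

Step 1: For a second-order reaction: 1/[ClO] = 1/[ClO]₀ + kt
Step 2: 1/[ClO] = 1/0.86 + 1.1 × 19
Step 3: 1/[ClO] = 1.163 + 20.9 = 22.06
Step 4: [ClO] = 1/22.06 = 0.04533 M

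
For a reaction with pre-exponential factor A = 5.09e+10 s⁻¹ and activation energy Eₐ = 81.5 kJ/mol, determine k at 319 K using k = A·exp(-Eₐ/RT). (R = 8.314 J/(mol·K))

2.30e-03 s⁻¹

Step 1: Use the Arrhenius equation: k = A × exp(-Eₐ/RT)
Step 2: Convert Eₐ to J/mol: 81.5 kJ/mol = 81500 J/mol
Step 3: Calculate the exponent: -Eₐ/(RT) = -81500/(8.314 × 319) = -30.72960
Step 4: k = 5.09e+10 × exp(-30.72960)
Step 5: k = 5.09e+10 × 4.51133e-14 = 2.2963e-03 s⁻¹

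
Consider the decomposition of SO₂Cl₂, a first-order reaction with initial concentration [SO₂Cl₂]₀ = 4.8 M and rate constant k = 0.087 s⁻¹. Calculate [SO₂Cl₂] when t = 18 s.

1.003 M

Step 1: For a first-order reaction: [SO₂Cl₂] = [SO₂Cl₂]₀ × e^(-kt)
Step 2: [SO₂Cl₂] = 4.8 × e^(-0.087 × 18)
Step 3: [SO₂Cl₂] = 4.8 × e^(-1.566)
Step 4: [SO₂Cl₂] = 4.8 × 0.208879 = 1.003 M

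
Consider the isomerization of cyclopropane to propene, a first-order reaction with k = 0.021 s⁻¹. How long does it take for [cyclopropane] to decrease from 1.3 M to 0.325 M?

66.01 s

Step 1: For first-order: t = ln([cyclopropane]₀/[cyclopropane])/k
Step 2: t = ln(1.3/0.325)/0.021
Step 3: t = ln(4)/0.021
Step 4: t = 1.386/0.021 = 66.01 s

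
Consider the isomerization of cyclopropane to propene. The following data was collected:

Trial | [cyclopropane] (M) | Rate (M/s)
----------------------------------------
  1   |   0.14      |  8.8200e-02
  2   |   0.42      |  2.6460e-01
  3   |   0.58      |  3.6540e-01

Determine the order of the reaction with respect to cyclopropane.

first order (1)

Step 1: Compare trials to find order n where rate₂/rate₁ = ([cyclopropane]₂/[cyclopropane]₁)^n
Step 2: rate₂/rate₁ = 2.6460e-01/8.8200e-02 = 3
Step 3: [cyclopropane]₂/[cyclopropane]₁ = 0.42/0.14 = 3
Step 4: n = ln(3)/ln(3) = 1.00 ≈ 1
Step 5: The reaction is first order in cyclopropane.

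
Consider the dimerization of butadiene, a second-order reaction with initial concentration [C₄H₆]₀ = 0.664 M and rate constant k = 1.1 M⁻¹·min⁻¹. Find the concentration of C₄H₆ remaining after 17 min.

0.04949 M

Step 1: For a second-order reaction: 1/[C₄H₆] = 1/[C₄H₆]₀ + kt
Step 2: 1/[C₄H₆] = 1/0.664 + 1.1 × 17
Step 3: 1/[C₄H₆] = 1.506 + 18.7 = 20.21
Step 4: [C₄H₆] = 1/20.21 = 0.04949 M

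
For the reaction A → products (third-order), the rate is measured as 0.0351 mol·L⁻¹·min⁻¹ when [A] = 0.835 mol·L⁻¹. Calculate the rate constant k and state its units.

0.06029 (mol·L⁻¹)⁻²·min⁻¹

Step 1: rate = k[A]^3, so k = rate / [A]^3.
Step 2: k = 0.0351 / (0.835)^3 = 0.0351 / 0.5822.
Step 3: k = 0.06029 (mol·L⁻¹)⁻²·min⁻¹.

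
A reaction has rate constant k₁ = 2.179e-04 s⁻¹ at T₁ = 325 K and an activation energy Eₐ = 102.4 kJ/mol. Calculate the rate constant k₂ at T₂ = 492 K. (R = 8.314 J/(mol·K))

8.410e+01 s⁻¹

Step 1: Use the two-temperature Arrhenius form: ln(k₂/k₁) = -Eₐ/R × (1/T₂ - 1/T₁)
Step 2: Convert Eₐ to J/mol: 102.4 kJ/mol = 102400 J/mol
Step 3: 1/T₂ - 1/T₁ = 1/492 - 1/325 = -1.044403e-03 K⁻¹
Step 4: ln(k₂/k₁) = -102400/8.314 × -1.044403e-03 = 12.86347
Step 5: k₂ = k₁ × exp(12.86347) = 2.179e-04 × 3.85953e+05 = 8.410e+01 s⁻¹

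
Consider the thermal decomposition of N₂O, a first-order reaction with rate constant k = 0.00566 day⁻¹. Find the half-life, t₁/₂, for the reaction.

122.5 day

Step 1: For a first-order reaction, t₁/₂ = ln(2)/k
Step 2: t₁/₂ = ln(2)/0.00566
Step 3: t₁/₂ = 0.6931/0.00566 = 122.5 day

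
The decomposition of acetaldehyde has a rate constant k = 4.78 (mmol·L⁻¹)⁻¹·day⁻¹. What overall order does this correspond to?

second order (2)

Step 1: The units of k for an nth-order reaction are (concentration)^(1-n)·(time)⁻¹.
Step 2: Here k has units (mmol·L⁻¹)⁻¹·day⁻¹, so the concentration exponent is -1.
Step 3: 1 - n = -1 ⇒ n = 2. The reaction is second order.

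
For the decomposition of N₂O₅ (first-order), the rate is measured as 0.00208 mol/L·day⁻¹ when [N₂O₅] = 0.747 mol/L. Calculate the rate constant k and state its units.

0.002784 day⁻¹

Step 1: rate = k[N₂O₅]^1, so k = rate / [N₂O₅]^1.
Step 2: k = 0.00208 / (0.747)^1 = 0.00208 / 0.747.
Step 3: k = 0.002784 day⁻¹.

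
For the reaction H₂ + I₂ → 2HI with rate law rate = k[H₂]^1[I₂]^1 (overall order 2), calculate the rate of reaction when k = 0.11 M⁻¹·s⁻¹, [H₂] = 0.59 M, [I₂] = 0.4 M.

0.02596 M/s

Step 1: The rate law is rate = k[H₂]^1[I₂]^1, overall order = 1+1 = 2
Step 2: Substitute values: rate = 0.11 × (0.59)^1 × (0.4)^1
Step 3: rate = 0.11 × 0.59 × 0.4 = 0.02596 M/s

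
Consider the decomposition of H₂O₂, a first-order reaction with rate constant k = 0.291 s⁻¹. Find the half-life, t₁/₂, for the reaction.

2.382 s

Step 1: For a first-order reaction, t₁/₂ = ln(2)/k
Step 2: t₁/₂ = ln(2)/0.291
Step 3: t₁/₂ = 0.6931/0.291 = 2.382 s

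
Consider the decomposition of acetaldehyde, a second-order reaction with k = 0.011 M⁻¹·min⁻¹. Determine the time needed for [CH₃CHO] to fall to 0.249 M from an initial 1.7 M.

311.6 min

Step 1: For second-order: t = (1/[CH₃CHO] - 1/[CH₃CHO]₀)/k
Step 2: t = (1/0.249 - 1/1.7)/0.011
Step 3: t = (4.016 - 0.5882)/0.011
Step 4: t = 3.428/0.011 = 311.6 min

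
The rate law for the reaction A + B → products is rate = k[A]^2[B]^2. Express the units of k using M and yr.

M⁻³·yr⁻¹

Step 1: Overall order = 2 + 2 = 4.
Step 2: rate has units M·yr⁻¹; [A]^2[B]^2 has units M^4.
Step 3: k = rate/([A]^2[B]^2), so units of k = M^(1-4)·yr⁻¹ = M⁻³·yr⁻¹.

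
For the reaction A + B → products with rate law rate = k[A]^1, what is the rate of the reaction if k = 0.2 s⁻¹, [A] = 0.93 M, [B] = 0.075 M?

0.186 M/s

Step 1: The rate law is rate = k[A]^1
Step 2: Note that the rate does not depend on [B] (zero order in B).
Step 3: rate = 0.2 × (0.93)^1 = 0.186 M/s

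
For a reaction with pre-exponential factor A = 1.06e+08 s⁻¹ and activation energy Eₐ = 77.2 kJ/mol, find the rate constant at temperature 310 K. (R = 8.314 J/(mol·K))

1.04e-05 s⁻¹

Step 1: Use the Arrhenius equation: k = A × exp(-Eₐ/RT)
Step 2: Convert Eₐ to J/mol: 77.2 kJ/mol = 77200 J/mol
Step 3: Calculate the exponent: -Eₐ/(RT) = -77200/(8.314 × 310) = -29.95336
Step 4: k = 1.06e+08 × exp(-29.95336)
Step 5: k = 1.06e+08 × 9.80440e-14 = 1.0393e-05 s⁻¹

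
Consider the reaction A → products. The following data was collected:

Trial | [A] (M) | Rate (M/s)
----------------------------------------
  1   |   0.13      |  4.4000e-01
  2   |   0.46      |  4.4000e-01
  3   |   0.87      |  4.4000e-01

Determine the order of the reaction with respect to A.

zeroth order (0)

Step 1: Compare trials - when concentration changes, rate stays constant.
Step 2: rate₂/rate₁ = 4.4000e-01/4.4000e-01 = 1
Step 3: [A]₂/[A]₁ = 0.46/0.13 = 3.538
Step 4: Since rate ratio ≈ (conc ratio)^0, the reaction is zeroth order.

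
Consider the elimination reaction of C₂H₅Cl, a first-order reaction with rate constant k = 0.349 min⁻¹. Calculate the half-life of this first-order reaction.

1.986 min

Step 1: For a first-order reaction, t₁/₂ = ln(2)/k
Step 2: t₁/₂ = ln(2)/0.349
Step 3: t₁/₂ = 0.6931/0.349 = 1.986 min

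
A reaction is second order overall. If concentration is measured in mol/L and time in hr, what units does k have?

(mol/L)⁻¹·hr⁻¹

Step 1: For overall order n, rate = k × (concentration)^n.
Step 2: Rate has units mol/L·hr⁻¹; concentration term has units (mol/L)^2.
Step 3: k = rate / (concentration)^n, so units of k = (mol/L)^(1-2)·hr⁻¹ = (mol/L)⁻¹·hr⁻¹.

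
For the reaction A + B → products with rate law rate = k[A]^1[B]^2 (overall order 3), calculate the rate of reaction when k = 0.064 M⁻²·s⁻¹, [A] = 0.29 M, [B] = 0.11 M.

0.0002246 M/s

Step 1: The rate law is rate = k[A]^1[B]^2, overall order = 1+2 = 3
Step 2: Substitute values: rate = 0.064 × (0.29)^1 × (0.11)^2
Step 3: rate = 0.064 × 0.29 × 0.0121 = 0.000224576 M/s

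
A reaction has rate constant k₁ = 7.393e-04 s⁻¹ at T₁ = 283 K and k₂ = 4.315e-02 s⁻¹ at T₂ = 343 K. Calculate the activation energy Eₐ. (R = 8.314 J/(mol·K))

54.7 kJ/mol

Step 1: Use the two-temperature Arrhenius form: ln(k₂/k₁) = -Eₐ/R × (1/T₂ - 1/T₁)
Step 2: ln(k₂/k₁) = ln(4.315e-02/7.393e-04) = ln(58.366) = 4.06673
Step 3: 1/T₂ - 1/T₁ = 1/343 - 1/283 = -6.181170e-04 K⁻¹
Step 4: Eₐ = -R × ln(k₂/k₁) / (1/T₂ - 1/T₁) = -8.314 × 4.06673 / -6.181170e-04
Step 5: Eₐ = 5.4700e+04 J/mol = 54.7 kJ/mol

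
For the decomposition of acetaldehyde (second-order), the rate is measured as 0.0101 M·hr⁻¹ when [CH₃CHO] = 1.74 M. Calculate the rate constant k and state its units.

0.003336 M⁻¹·hr⁻¹

Step 1: rate = k[CH₃CHO]^2, so k = rate / [CH₃CHO]^2.
Step 2: k = 0.0101 / (1.74)^2 = 0.0101 / 3.028.
Step 3: k = 0.003336 M⁻¹·hr⁻¹.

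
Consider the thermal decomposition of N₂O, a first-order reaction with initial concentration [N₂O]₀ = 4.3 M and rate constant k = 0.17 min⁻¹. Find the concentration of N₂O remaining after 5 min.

1.838 M

Step 1: For a first-order reaction: [N₂O] = [N₂O]₀ × e^(-kt)
Step 2: [N₂O] = 4.3 × e^(-0.17 × 5)
Step 3: [N₂O] = 4.3 × e^(-0.85)
Step 4: [N₂O] = 4.3 × 0.427415 = 1.838 M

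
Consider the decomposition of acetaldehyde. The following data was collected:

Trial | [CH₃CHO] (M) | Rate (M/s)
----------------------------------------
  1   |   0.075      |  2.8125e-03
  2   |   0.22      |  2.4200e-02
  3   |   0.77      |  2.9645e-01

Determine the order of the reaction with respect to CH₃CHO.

second order (2)

Step 1: Compare trials to find order n where rate₂/rate₁ = ([CH₃CHO]₂/[CH₃CHO]₁)^n
Step 2: rate₂/rate₁ = 2.4200e-02/2.8125e-03 = 8.604
Step 3: [CH₃CHO]₂/[CH₃CHO]₁ = 0.22/0.075 = 2.933
Step 4: n = ln(8.604)/ln(2.933) = 2.00 ≈ 2
Step 5: The reaction is second order in CH₃CHO.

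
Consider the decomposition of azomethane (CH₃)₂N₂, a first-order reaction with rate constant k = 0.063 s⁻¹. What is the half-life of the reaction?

11 s

Step 1: For a first-order reaction, t₁/₂ = ln(2)/k
Step 2: t₁/₂ = ln(2)/0.063
Step 3: t₁/₂ = 0.6931/0.063 = 11 s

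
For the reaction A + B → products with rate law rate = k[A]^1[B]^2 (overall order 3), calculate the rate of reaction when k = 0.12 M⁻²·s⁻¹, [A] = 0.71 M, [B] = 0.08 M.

0.0005453 M/s

Step 1: The rate law is rate = k[A]^1[B]^2, overall order = 1+2 = 3
Step 2: Substitute values: rate = 0.12 × (0.71)^1 × (0.08)^2
Step 3: rate = 0.12 × 0.71 × 0.0064 = 0.00054528 M/s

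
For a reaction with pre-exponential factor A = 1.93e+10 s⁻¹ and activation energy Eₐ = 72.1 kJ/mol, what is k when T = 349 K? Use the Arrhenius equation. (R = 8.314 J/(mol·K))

3.12e-01 s⁻¹

Step 1: Use the Arrhenius equation: k = A × exp(-Eₐ/RT)
Step 2: Convert Eₐ to J/mol: 72.1 kJ/mol = 72100 J/mol
Step 3: Calculate the exponent: -Eₐ/(RT) = -72100/(8.314 × 349) = -24.84848
Step 4: k = 1.93e+10 × exp(-24.84848)
Step 5: k = 1.93e+10 × 1.61600e-11 = 3.1189e-01 s⁻¹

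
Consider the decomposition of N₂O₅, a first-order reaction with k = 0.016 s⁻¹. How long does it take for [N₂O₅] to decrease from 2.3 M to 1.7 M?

18.89 s

Step 1: For first-order: t = ln([N₂O₅]₀/[N₂O₅])/k
Step 2: t = ln(2.3/1.7)/0.016
Step 3: t = ln(1.353)/0.016
Step 4: t = 0.3023/0.016 = 18.89 s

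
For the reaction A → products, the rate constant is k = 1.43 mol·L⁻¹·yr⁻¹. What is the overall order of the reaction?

zeroth order (0)

Step 1: The units of k for an nth-order reaction are (concentration)^(1-n)·(time)⁻¹.
Step 2: Here k has units mol·L⁻¹·yr⁻¹, so the concentration exponent is 1.
Step 3: 1 - n = 1 ⇒ n = 0. The reaction is zeroth order.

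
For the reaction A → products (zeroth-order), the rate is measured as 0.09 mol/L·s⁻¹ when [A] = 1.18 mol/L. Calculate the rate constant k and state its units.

0.09 mol/L·s⁻¹

Step 1: For a zeroth-order reaction, rate = k (independent of concentration).
Step 2: k = rate = 0.09 mol/L·s⁻¹.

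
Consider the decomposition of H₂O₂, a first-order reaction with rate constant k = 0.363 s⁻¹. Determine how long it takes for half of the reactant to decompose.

1.909 s

Step 1: For a first-order reaction, t₁/₂ = ln(2)/k
Step 2: t₁/₂ = ln(2)/0.363
Step 3: t₁/₂ = 0.6931/0.363 = 1.909 s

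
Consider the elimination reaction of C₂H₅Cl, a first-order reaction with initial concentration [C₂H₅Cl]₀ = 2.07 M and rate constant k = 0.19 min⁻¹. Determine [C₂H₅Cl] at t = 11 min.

0.256 M

Step 1: For a first-order reaction: [C₂H₅Cl] = [C₂H₅Cl]₀ × e^(-kt)
Step 2: [C₂H₅Cl] = 2.07 × e^(-0.19 × 11)
Step 3: [C₂H₅Cl] = 2.07 × e^(-2.09)
Step 4: [C₂H₅Cl] = 2.07 × 0.123687 = 0.256 M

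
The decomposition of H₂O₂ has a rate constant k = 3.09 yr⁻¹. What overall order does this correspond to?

first order (1)

Step 1: The units of k for an nth-order reaction are (concentration)^(1-n)·(time)⁻¹.
Step 2: Here k has units yr⁻¹, so the concentration exponent is 0.
Step 3: 1 - n = 0 ⇒ n = 1. The reaction is first order.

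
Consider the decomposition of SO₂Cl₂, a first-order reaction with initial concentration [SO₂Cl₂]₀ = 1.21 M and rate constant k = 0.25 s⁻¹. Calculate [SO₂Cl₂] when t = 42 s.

3.332e-05 M

Step 1: For a first-order reaction: [SO₂Cl₂] = [SO₂Cl₂]₀ × e^(-kt)
Step 2: [SO₂Cl₂] = 1.21 × e^(-0.25 × 42)
Step 3: [SO₂Cl₂] = 1.21 × e^(-10.5)
Step 4: [SO₂Cl₂] = 1.21 × 2.75364e-05 = 3.332e-05 M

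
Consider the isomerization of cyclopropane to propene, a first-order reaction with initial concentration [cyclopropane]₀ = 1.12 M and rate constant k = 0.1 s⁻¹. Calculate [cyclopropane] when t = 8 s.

0.5032 M

Step 1: For a first-order reaction: [cyclopropane] = [cyclopropane]₀ × e^(-kt)
Step 2: [cyclopropane] = 1.12 × e^(-0.1 × 8)
Step 3: [cyclopropane] = 1.12 × e^(-0.8)
Step 4: [cyclopropane] = 1.12 × 0.449329 = 0.5032 M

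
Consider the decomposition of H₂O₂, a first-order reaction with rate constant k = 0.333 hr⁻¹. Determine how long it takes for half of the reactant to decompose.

2.082 hr

Step 1: For a first-order reaction, t₁/₂ = ln(2)/k
Step 2: t₁/₂ = ln(2)/0.333
Step 3: t₁/₂ = 0.6931/0.333 = 2.082 hr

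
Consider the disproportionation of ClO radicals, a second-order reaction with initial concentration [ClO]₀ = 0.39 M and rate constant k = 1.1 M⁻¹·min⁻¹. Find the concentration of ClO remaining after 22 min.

0.03736 M

Step 1: For a second-order reaction: 1/[ClO] = 1/[ClO]₀ + kt
Step 2: 1/[ClO] = 1/0.39 + 1.1 × 22
Step 3: 1/[ClO] = 2.564 + 24.2 = 26.76
Step 4: [ClO] = 1/26.76 = 0.03736 M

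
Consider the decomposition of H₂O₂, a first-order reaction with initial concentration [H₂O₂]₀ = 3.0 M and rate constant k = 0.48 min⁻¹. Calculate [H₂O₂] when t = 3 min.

0.7108 M

Step 1: For a first-order reaction: [H₂O₂] = [H₂O₂]₀ × e^(-kt)
Step 2: [H₂O₂] = 3.0 × e^(-0.48 × 3)
Step 3: [H₂O₂] = 3.0 × e^(-1.44)
Step 4: [H₂O₂] = 3.0 × 0.236928 = 0.7108 M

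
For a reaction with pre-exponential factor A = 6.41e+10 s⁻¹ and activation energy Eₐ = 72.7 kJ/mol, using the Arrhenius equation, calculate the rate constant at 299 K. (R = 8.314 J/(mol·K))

1.28e-02 s⁻¹

Step 1: Use the Arrhenius equation: k = A × exp(-Eₐ/RT)
Step 2: Convert Eₐ to J/mol: 72.7 kJ/mol = 72700 J/mol
Step 3: Calculate the exponent: -Eₐ/(RT) = -72700/(8.314 × 299) = -29.24511
Step 4: k = 6.41e+10 × exp(-29.24511)
Step 5: k = 6.41e+10 × 1.99072e-13 = 1.2761e-02 s⁻¹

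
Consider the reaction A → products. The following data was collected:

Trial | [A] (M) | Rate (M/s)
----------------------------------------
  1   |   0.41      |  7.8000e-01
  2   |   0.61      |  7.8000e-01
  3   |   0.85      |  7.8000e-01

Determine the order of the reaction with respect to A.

zeroth order (0)

Step 1: Compare trials - when concentration changes, rate stays constant.
Step 2: rate₂/rate₁ = 7.8000e-01/7.8000e-01 = 1
Step 3: [A]₂/[A]₁ = 0.61/0.41 = 1.488
Step 4: Since rate ratio ≈ (conc ratio)^0, the reaction is zeroth order.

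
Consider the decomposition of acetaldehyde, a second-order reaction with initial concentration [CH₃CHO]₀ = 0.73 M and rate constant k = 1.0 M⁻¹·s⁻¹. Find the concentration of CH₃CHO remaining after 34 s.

0.02827 M

Step 1: For a second-order reaction: 1/[CH₃CHO] = 1/[CH₃CHO]₀ + kt
Step 2: 1/[CH₃CHO] = 1/0.73 + 1.0 × 34
Step 3: 1/[CH₃CHO] = 1.37 + 34 = 35.37
Step 4: [CH₃CHO] = 1/35.37 = 0.02827 M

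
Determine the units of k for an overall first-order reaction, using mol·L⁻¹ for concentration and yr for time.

yr⁻¹

Step 1: For overall order n, rate = k × (concentration)^n.
Step 2: Rate has units mol·L⁻¹·yr⁻¹; concentration term has units (mol·L⁻¹)^1.
Step 3: k = rate / (concentration)^n, so units of k = (mol·L⁻¹)^(1-1)·yr⁻¹ = yr⁻¹.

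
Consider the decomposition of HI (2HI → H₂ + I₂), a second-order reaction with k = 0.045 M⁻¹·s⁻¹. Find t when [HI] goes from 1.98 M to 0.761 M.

17.98 s

Step 1: For second-order: t = (1/[HI] - 1/[HI]₀)/k
Step 2: t = (1/0.761 - 1/1.98)/0.045
Step 3: t = (1.314 - 0.5051)/0.045
Step 4: t = 0.809/0.045 = 17.98 s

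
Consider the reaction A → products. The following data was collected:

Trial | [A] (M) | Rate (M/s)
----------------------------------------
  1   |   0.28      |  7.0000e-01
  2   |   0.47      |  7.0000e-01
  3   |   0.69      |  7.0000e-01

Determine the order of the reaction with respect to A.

zeroth order (0)

Step 1: Compare trials - when concentration changes, rate stays constant.
Step 2: rate₂/rate₁ = 7.0000e-01/7.0000e-01 = 1
Step 3: [A]₂/[A]₁ = 0.47/0.28 = 1.679
Step 4: Since rate ratio ≈ (conc ratio)^0, the reaction is zeroth order.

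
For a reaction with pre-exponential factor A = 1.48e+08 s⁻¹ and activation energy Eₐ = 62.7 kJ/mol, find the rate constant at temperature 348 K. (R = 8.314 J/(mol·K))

5.74e-02 s⁻¹

Step 1: Use the Arrhenius equation: k = A × exp(-Eₐ/RT)
Step 2: Convert Eₐ to J/mol: 62.7 kJ/mol = 62700 J/mol
Step 3: Calculate the exponent: -Eₐ/(RT) = -62700/(8.314 × 348) = -21.67097
Step 4: k = 1.48e+08 × exp(-21.67097)
Step 5: k = 1.48e+08 × 3.87630e-10 = 5.7369e-02 s⁻¹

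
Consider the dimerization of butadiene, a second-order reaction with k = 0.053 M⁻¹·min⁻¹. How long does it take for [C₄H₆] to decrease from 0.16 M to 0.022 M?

739.7 min

Step 1: For second-order: t = (1/[C₄H₆] - 1/[C₄H₆]₀)/k
Step 2: t = (1/0.022 - 1/0.16)/0.053
Step 3: t = (45.45 - 6.25)/0.053
Step 4: t = 39.2/0.053 = 739.7 min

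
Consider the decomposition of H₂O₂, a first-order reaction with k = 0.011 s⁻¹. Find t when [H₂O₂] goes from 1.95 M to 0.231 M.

193.9 s

Step 1: For first-order: t = ln([H₂O₂]₀/[H₂O₂])/k
Step 2: t = ln(1.95/0.231)/0.011
Step 3: t = ln(8.442)/0.011
Step 4: t = 2.133/0.011 = 193.9 s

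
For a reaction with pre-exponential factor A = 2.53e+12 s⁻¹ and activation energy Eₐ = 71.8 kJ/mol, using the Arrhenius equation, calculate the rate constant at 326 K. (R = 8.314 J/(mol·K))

7.91e+00 s⁻¹

Step 1: Use the Arrhenius equation: k = A × exp(-Eₐ/RT)
Step 2: Convert Eₐ to J/mol: 71.8 kJ/mol = 71800 J/mol
Step 3: Calculate the exponent: -Eₐ/(RT) = -71800/(8.314 × 326) = -26.49091
Step 4: k = 2.53e+12 × exp(-26.49091)
Step 5: k = 2.53e+12 × 3.12712e-12 = 7.9116e+00 s⁻¹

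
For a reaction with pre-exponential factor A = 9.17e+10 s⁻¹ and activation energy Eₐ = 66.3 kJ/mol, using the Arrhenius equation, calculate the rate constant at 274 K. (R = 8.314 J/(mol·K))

2.10e-02 s⁻¹

Step 1: Use the Arrhenius equation: k = A × exp(-Eₐ/RT)
Step 2: Convert Eₐ to J/mol: 66.3 kJ/mol = 66300 J/mol
Step 3: Calculate the exponent: -Eₐ/(RT) = -66300/(8.314 × 274) = -29.10402
Step 4: k = 9.17e+10 × exp(-29.10402)
Step 5: k = 9.17e+10 × 2.29237e-13 = 2.1021e-02 s⁻¹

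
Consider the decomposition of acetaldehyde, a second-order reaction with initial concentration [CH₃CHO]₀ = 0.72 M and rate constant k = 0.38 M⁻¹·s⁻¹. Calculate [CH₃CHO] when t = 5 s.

0.3041 M

Step 1: For a second-order reaction: 1/[CH₃CHO] = 1/[CH₃CHO]₀ + kt
Step 2: 1/[CH₃CHO] = 1/0.72 + 0.38 × 5
Step 3: 1/[CH₃CHO] = 1.389 + 1.9 = 3.289
Step 4: [CH₃CHO] = 1/3.289 = 0.3041 M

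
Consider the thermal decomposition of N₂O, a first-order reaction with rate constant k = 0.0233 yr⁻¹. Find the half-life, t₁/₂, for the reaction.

29.75 yr

Step 1: For a first-order reaction, t₁/₂ = ln(2)/k
Step 2: t₁/₂ = ln(2)/0.0233
Step 3: t₁/₂ = 0.6931/0.0233 = 29.75 yr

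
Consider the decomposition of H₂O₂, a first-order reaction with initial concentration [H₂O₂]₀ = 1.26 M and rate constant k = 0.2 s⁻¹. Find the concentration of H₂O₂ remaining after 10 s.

0.1705 M

Step 1: For a first-order reaction: [H₂O₂] = [H₂O₂]₀ × e^(-kt)
Step 2: [H₂O₂] = 1.26 × e^(-0.2 × 10)
Step 3: [H₂O₂] = 1.26 × e^(-2)
Step 4: [H₂O₂] = 1.26 × 0.135335 = 0.1705 M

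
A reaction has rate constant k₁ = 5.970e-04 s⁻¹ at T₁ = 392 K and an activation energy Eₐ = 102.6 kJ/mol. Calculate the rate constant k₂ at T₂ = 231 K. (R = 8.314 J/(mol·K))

1.766e-13 s⁻¹

Step 1: Use the two-temperature Arrhenius form: ln(k₂/k₁) = -Eₐ/R × (1/T₂ - 1/T₁)
Step 2: Convert Eₐ to J/mol: 102.6 kJ/mol = 102600 J/mol
Step 3: 1/T₂ - 1/T₁ = 1/231 - 1/392 = 1.777984e-03 K⁻¹
Step 4: ln(k₂/k₁) = -102600/8.314 × 1.777984e-03 = -21.94144
Step 5: k₂ = k₁ × exp(-21.94144) = 5.970e-04 × 2.95770e-10 = 1.766e-13 s⁻¹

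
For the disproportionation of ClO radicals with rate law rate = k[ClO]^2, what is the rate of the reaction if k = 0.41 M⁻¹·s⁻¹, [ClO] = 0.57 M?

0.1332 M/s

Step 1: Identify the rate law: rate = k[ClO]^2
Step 2: Substitute values: rate = 0.41 × (0.57)^2
Step 3: Calculate: rate = 0.41 × 0.3249 = 0.133209 M/s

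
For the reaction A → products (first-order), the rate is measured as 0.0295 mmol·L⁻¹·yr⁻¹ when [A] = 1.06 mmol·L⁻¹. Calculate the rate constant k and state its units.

0.02783 yr⁻¹

Step 1: rate = k[A]^1, so k = rate / [A]^1.
Step 2: k = 0.0295 / (1.06)^1 = 0.0295 / 1.06.
Step 3: k = 0.02783 yr⁻¹.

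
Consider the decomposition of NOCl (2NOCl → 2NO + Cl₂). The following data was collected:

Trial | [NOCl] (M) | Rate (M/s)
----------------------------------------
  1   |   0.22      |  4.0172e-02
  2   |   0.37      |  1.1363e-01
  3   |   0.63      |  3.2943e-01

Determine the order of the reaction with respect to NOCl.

second order (2)

Step 1: Compare trials to find order n where rate₂/rate₁ = ([NOCl]₂/[NOCl]₁)^n
Step 2: rate₂/rate₁ = 1.1363e-01/4.0172e-02 = 2.829
Step 3: [NOCl]₂/[NOCl]₁ = 0.37/0.22 = 1.682
Step 4: n = ln(2.829)/ln(1.682) = 2.00 ≈ 2
Step 5: The reaction is second order in NOCl.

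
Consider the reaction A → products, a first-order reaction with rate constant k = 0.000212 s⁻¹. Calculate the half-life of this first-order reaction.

3270 s

Step 1: For a first-order reaction, t₁/₂ = ln(2)/k
Step 2: t₁/₂ = ln(2)/0.000212
Step 3: t₁/₂ = 0.6931/0.000212 = 3270 s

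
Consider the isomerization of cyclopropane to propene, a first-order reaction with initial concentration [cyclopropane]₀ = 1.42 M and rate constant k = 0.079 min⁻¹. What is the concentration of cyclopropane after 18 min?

0.3425 M

Step 1: For a first-order reaction: [cyclopropane] = [cyclopropane]₀ × e^(-kt)
Step 2: [cyclopropane] = 1.42 × e^(-0.079 × 18)
Step 3: [cyclopropane] = 1.42 × e^(-1.422)
Step 4: [cyclopropane] = 1.42 × 0.241231 = 0.3425 M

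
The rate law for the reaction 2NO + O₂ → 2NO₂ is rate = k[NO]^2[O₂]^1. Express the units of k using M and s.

M⁻²·s⁻¹

Step 1: Overall order = 2 + 1 = 3.
Step 2: rate has units M·s⁻¹; [NO]^2[O₂]^1 has units M^3.
Step 3: k = rate/([NO]^2[O₂]^1), so units of k = M^(1-3)·s⁻¹ = M⁻²·s⁻¹.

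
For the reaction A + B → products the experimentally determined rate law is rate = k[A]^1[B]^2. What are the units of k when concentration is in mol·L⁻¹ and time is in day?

(mol·L⁻¹)⁻²·day⁻¹

Step 1: Overall order = 1 + 2 = 3.
Step 2: rate has units mol·L⁻¹·day⁻¹; [A]^1[B]^2 has units (mol·L⁻¹)^3.
Step 3: k = rate/([A]^1[B]^2), so units of k = (mol·L⁻¹)^(1-3)·day⁻¹ = (mol·L⁻¹)⁻²·day⁻¹.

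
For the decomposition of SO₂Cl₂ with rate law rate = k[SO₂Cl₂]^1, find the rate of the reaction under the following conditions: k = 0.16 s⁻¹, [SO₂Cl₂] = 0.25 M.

0.04 M/s

Step 1: Identify the rate law: rate = k[SO₂Cl₂]^1
Step 2: Substitute values: rate = 0.16 × (0.25)^1
Step 3: Calculate: rate = 0.16 × 0.25 = 0.04 M/s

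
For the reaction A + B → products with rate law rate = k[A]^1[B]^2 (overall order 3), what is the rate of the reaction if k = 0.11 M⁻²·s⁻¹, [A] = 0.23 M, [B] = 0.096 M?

0.0002332 M/s

Step 1: The rate law is rate = k[A]^1[B]^2, overall order = 1+2 = 3
Step 2: Substitute values: rate = 0.11 × (0.23)^1 × (0.096)^2
Step 3: rate = 0.11 × 0.23 × 0.009216 = 0.000233165 M/s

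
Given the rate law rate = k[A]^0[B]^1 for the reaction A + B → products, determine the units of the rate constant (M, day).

day⁻¹

Step 1: Overall order = 0 + 1 = 1.
Step 2: rate has units M·day⁻¹; [A]^0[B]^1 has units M^1.
Step 3: k = rate/([A]^0[B]^1), so units of k = M^(1-1)·day⁻¹ = day⁻¹.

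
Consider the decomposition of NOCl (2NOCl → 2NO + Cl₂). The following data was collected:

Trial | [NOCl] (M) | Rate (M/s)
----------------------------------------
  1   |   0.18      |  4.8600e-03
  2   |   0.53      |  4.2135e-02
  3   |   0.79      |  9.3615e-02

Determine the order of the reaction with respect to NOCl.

second order (2)

Step 1: Compare trials to find order n where rate₂/rate₁ = ([NOCl]₂/[NOCl]₁)^n
Step 2: rate₂/rate₁ = 4.2135e-02/4.8600e-03 = 8.67
Step 3: [NOCl]₂/[NOCl]₁ = 0.53/0.18 = 2.944
Step 4: n = ln(8.67)/ln(2.944) = 2.00 ≈ 2
Step 5: The reaction is second order in NOCl.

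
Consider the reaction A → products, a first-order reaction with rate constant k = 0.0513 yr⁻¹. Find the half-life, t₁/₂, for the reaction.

13.51 yr

Step 1: For a first-order reaction, t₁/₂ = ln(2)/k
Step 2: t₁/₂ = ln(2)/0.0513
Step 3: t₁/₂ = 0.6931/0.0513 = 13.51 yr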